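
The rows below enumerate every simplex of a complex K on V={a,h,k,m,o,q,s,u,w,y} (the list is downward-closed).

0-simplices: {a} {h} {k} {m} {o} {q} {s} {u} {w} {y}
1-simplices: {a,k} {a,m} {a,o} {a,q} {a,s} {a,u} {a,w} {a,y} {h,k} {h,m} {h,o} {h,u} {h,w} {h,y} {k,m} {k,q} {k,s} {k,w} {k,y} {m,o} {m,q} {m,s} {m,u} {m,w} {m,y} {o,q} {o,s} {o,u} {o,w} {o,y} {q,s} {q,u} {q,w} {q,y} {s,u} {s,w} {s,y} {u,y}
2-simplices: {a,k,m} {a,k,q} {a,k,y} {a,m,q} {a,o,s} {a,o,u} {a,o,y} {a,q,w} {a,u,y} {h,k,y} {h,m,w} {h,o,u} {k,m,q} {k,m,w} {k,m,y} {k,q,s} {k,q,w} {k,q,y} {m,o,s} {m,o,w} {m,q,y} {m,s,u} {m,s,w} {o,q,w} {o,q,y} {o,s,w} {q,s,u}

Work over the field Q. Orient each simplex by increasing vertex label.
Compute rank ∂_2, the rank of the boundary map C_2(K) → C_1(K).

rank∂_2=24

n_0=10 n_1=38 n_2=27  [Q]
∂1: piv[ak,am,ao,aq,as,au,aw,ay,hk] rk=9  ker:hm,ho,hu,hw,hy,km,kq,ks,kw,ky,mo,mq,ms,mu,mw,my,oq,os,ou,ow,oy,qs,qu,qw,qy,su,sw,sy,uy
∂2: piv[akm,akq,aky,amq,aos,aou,aoy,aqw,auy,hky,hmw,hou,kmw,kmy,kqs,kqw,kqy,mos,mow,msu,msw,oqw,oqy,qsu] rk=24  ker:kmq,mqy,osw
rk∂_2=24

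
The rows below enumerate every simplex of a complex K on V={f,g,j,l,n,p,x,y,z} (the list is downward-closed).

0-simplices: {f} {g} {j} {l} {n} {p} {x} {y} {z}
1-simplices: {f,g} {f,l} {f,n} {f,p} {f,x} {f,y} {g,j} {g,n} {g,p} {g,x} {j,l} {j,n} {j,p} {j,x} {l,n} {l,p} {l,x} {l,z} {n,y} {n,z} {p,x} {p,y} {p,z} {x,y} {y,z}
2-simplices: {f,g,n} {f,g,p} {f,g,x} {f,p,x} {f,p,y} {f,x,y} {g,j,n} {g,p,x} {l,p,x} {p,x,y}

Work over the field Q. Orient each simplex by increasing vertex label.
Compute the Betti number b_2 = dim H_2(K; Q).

b_2=2

n_0=9 n_1=25 n_2=10  [Q]
∂1: piv[fg,fl,fn,fp,fx,fy,gj,lz] rk=8  ker:gn,gp,gx,jl,jn,jp,jx,ln,lp,lx,ny,nz,px,py,pz,xy,yz
∂2: piv[fgn,fgp,fgx,fpx,fpy,fxy,gjn,lpx] rk=8  ker:gpx,pxy
b_2=(10−8)−0=2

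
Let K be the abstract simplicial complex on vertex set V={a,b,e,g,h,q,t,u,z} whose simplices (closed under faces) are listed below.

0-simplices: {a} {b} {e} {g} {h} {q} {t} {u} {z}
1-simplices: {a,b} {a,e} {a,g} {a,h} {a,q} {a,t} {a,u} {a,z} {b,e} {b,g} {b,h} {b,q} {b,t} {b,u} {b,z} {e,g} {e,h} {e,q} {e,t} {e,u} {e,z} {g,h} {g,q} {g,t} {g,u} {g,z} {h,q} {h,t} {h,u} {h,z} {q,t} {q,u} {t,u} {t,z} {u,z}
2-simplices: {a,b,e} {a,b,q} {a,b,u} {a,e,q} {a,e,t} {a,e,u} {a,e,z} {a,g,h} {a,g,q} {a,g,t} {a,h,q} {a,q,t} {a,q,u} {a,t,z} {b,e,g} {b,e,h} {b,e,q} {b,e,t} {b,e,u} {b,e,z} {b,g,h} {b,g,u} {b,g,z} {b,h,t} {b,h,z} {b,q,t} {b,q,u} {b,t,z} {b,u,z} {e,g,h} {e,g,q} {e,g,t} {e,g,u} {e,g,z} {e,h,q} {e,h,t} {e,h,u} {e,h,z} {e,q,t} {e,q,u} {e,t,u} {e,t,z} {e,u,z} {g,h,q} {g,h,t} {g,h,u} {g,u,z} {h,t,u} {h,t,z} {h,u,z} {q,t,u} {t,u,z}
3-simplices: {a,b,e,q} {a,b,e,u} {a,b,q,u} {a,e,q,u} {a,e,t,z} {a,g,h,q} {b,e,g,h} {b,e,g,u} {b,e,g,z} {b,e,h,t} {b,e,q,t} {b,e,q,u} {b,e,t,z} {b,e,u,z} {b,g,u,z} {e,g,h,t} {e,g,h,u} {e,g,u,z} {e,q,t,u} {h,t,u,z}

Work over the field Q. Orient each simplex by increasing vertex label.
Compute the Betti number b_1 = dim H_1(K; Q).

n_0=9 n_1=35 n_2=52 n_3=20  [Q]
∂1: piv[ab,ae,ag,ah,aq,at,au,az] rk=8  ker:be,bg,bh,bq,bt,bu,bz,eg,eh,eq,et,eu,ez,gh,gq,gt,gu,gz,hq,ht,hu,hz,qt,qu,tu,tz,uz
∂2: piv[abe,abq,abu,aeq,aet,aeu,aez,agh,agq,agt,ahq,aqt,aqu,atz,beg,beh,bet,bez,bgh,bgu,bgz,bht,bhz,buz,egq,ehu,etu] rk=27  ker:beq,beu,bqt,bqu,btz,egh,egt,egu,egz,ehq,eht,ehz,eqt,equ,etz,euz,ghq,ght,ghu,guz,htu,htz,huz,qtu,tuz
∂3: piv[abeq,abeu,abqu,aequ,aetz,aghq,begh,begu,begz,beht,beqt,betz,beuz,bguz,eght,eghu,eqtu,htuz] rk=18  ker:bequ,eguz
b_1=(35−8)−27=0

b_1=0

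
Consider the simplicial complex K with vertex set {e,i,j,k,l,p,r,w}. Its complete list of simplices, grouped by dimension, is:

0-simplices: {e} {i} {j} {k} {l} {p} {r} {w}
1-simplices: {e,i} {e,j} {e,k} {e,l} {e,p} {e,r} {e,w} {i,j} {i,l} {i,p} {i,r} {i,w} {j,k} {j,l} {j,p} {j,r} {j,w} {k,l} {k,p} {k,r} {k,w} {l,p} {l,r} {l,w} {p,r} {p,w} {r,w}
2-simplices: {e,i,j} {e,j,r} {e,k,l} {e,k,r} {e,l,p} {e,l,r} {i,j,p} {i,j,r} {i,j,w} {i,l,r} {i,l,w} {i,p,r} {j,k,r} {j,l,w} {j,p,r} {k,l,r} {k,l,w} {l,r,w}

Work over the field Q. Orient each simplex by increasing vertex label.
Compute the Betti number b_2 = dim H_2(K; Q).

b_2=2

n_0=8 n_1=27 n_2=18  [Q]
∂1: piv[ei,ej,ek,el,ep,er,ew] rk=7  ker:ij,il,ip,ir,iw,jk,jl,jp,jr,jw,kl,kp,kr,kw,lp,lr,lw,pr,pw,rw
∂2: piv[eij,ejr,ekl,ekr,elp,elr,ijp,ijr,ijw,ilr,ilw,ipr,jkr,jlw,klw,lrw] rk=16  ker:jpr,klr
b_2=(18−16)−0=2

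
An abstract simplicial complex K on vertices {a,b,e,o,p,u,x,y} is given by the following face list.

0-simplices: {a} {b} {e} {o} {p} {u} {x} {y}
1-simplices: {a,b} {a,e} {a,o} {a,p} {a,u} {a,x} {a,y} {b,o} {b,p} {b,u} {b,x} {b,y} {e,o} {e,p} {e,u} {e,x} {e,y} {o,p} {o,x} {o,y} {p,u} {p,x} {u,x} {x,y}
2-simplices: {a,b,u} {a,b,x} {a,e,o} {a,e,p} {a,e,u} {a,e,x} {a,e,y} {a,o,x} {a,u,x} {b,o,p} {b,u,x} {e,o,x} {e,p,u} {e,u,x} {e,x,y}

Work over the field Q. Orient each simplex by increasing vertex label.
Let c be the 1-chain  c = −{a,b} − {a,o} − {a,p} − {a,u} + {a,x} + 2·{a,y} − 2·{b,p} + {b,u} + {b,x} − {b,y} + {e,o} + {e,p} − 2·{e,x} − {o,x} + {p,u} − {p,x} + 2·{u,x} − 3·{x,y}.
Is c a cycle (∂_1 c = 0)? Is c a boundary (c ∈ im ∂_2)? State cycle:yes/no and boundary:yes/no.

n_0=8 n_1=24 n_2=15  [Q]
∂1: piv[ab,ae,ao,ap,au,ax,ay] rk=7  ker:bo,bp,bu,bx,by,eo,ep,eu,ex,ey,op,ox,oy,pu,px,ux,xy
∂2: piv[abu,abx,aeo,aep,aeu,aex,aey,aox,aux,bop,epu,exy] rk=12  ker:bux,eox,eux
∂1c = {a} + {o} − 2·{p} − {u} + 3·{x} − 2·{y}

cycle:no boundary:no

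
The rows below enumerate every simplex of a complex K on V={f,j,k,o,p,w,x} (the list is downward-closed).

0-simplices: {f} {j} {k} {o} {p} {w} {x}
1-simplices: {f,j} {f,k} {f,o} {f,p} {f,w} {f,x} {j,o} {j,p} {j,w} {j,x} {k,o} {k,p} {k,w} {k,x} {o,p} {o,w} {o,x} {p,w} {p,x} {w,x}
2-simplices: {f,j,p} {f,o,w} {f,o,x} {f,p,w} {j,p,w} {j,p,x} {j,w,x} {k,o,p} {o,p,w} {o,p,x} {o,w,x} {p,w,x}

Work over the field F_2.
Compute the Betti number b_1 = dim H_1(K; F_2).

n_0=7 n_1=20 n_2=12  [Z2]
∂1: piv[fj,fk,fo,fp,fw,fx] rk=6  ker:jo,jp,jw,jx,ko,kp,kw,kx,op,ow,ox,pw,px,wx
∂2: piv[fjp,fow,fox,fpw,jpw,jpx,jwx,kop,opw,opx] rk=10  ker:owx,pwx
b_1=(20−6)−10=4

b_1=4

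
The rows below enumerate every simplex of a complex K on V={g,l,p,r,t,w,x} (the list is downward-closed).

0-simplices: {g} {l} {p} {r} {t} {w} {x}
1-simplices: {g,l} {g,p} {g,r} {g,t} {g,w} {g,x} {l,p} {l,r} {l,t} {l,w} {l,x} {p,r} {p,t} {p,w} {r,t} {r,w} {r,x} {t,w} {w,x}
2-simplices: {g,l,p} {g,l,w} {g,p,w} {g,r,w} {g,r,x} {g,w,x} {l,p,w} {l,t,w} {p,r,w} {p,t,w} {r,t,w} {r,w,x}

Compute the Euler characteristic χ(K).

n_0=7 n_1=19 n_2=12
χ=+7−19+12=0

χ(K)=0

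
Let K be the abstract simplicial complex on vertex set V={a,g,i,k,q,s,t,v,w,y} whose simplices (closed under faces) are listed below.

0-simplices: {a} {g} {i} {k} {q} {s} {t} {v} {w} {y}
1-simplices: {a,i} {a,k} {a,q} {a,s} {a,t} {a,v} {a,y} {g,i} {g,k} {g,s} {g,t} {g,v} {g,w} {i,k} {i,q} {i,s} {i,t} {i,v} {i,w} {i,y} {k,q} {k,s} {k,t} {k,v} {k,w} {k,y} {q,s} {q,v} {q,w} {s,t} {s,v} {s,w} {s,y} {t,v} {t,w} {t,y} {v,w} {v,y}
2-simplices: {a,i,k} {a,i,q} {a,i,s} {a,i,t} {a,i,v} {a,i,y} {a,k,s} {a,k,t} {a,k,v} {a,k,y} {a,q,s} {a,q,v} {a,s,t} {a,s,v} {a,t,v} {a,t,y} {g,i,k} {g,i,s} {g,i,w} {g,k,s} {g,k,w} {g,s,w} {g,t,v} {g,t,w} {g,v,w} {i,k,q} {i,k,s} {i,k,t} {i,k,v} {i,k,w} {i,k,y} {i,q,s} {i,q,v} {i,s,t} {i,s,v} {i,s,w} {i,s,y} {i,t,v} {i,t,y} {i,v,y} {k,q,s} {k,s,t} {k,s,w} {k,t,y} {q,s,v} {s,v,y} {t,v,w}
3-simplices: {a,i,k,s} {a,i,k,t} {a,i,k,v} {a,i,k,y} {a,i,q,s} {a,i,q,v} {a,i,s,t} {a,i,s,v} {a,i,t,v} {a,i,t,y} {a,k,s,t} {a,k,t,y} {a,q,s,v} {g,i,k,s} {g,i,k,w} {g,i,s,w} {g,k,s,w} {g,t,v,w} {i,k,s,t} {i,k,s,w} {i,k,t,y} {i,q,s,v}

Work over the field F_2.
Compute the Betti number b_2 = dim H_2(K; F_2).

b_2=2

n_0=10 n_1=38 n_2=47 n_3=22  [Z2]
∂1: piv[ai,ak,aq,as,at,av,ay,gi,gw] rk=9  ker:gk,gs,gt,gv,ik,iq,is,it,iv,iw,iy,kq,ks,kt,kv,kw,ky,qs,qv,qw,st,sv,sw,sy,tv,tw,ty,vw,vy
∂2: piv[aik,aiq,ais,ait,aiv,aiy,aks,akt,akv,aky,aqs,aqv,ast,asv,atv,aty,gik,gis,giw,gkw,gsw,gtv,gtw,gvw,ikq,isy,ivy] rk=27  ker:gks,iks,ikt,ikv,ikw,iky,iqs,iqv,ist,isv,isw,itv,ity,kqs,kst,ksw,kty,qsv,svy,tvw
∂3: piv[aiks,aikt,aikv,aiky,aiqs,aiqv,aist,aisv,aitv,aity,akst,akty,aqsv,giks,gikw,gisw,gksw,gtvw] rk=18  ker:ikst,iksw,ikty,iqsv
b_2=(47−27)−18=2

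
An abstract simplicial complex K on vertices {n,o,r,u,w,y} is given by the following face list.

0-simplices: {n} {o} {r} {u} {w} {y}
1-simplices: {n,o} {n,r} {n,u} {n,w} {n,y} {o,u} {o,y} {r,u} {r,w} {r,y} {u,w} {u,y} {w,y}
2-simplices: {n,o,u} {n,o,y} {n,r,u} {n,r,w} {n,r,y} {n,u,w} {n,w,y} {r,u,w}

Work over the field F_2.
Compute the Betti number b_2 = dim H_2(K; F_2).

n_0=6 n_1=13 n_2=8  [Z2]
∂1: piv[no,nr,nu,nw,ny] rk=5  ker:ou,oy,ru,rw,ry,uw,uy,wy
∂2: piv[nou,noy,nru,nrw,nry,nuw,nwy] rk=7  ker:ruw
b_2=(8−7)−0=1

b_2=1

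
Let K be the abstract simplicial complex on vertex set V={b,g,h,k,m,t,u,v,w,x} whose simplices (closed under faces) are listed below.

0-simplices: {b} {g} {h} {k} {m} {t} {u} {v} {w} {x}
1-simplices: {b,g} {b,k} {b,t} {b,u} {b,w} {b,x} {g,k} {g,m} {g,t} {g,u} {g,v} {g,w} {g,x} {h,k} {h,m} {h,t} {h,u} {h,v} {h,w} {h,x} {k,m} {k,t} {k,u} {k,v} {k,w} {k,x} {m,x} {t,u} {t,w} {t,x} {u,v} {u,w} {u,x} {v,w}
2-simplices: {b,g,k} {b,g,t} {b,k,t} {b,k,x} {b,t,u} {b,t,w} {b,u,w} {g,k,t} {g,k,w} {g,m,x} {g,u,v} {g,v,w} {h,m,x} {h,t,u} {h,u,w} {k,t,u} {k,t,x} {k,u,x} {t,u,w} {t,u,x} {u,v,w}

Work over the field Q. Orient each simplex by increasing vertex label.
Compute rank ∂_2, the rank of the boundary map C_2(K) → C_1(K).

rank∂_2=18

n_0=10 n_1=34 n_2=21  [Q]
∂1: piv[bg,bk,bt,bu,bw,bx,gm,gv,hk] rk=9  ker:gk,gt,gu,gw,gx,hm,ht,hu,hv,hw,hx,km,kt,ku,kv,kw,kx,mx,tu,tw,tx,uv,uw,ux,vw
∂2: piv[bgk,bgt,bkt,bkx,btu,btw,buw,gkw,gmx,guv,gvw,hmx,htu,huw,ktu,ktx,kux,uvw] rk=18  ker:gkt,tuw,tux
rk∂_2=18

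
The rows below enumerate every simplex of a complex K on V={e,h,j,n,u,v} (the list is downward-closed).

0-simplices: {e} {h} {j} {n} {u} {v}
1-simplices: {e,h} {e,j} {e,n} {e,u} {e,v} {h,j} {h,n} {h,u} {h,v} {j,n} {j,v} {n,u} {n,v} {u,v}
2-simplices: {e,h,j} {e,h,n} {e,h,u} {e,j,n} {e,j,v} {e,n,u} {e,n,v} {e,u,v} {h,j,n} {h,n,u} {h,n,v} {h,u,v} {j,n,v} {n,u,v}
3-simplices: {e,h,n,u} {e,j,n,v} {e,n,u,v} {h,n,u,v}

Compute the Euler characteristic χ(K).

χ(K)=2

n_0=6 n_1=14 n_2=14 n_3=4
χ=+6−14+14−4=2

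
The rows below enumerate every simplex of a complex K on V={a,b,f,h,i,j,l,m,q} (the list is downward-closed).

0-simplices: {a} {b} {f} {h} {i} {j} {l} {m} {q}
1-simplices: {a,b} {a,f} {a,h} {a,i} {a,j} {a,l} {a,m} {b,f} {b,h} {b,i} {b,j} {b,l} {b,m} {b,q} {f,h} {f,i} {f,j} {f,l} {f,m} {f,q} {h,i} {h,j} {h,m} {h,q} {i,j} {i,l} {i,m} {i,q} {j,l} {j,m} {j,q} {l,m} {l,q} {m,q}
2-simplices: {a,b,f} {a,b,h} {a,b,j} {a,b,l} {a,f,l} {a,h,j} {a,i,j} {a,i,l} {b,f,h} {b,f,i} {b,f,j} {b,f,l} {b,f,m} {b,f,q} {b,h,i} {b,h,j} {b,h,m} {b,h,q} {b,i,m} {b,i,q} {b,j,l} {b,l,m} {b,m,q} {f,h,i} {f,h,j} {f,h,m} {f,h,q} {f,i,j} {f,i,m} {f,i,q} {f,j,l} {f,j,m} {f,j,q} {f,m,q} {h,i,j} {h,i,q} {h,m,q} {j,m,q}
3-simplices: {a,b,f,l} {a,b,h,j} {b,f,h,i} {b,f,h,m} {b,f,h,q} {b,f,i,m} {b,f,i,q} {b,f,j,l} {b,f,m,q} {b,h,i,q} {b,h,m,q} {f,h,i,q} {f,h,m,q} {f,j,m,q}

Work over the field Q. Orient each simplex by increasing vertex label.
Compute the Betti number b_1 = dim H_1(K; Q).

n_0=9 n_1=34 n_2=38 n_3=14  [Q]
∂1: piv[ab,af,ah,ai,aj,al,am,bq] rk=8  ker:bf,bh,bi,bj,bl,bm,fh,fi,fj,fl,fm,fq,hi,hj,hm,hq,ij,il,im,iq,jl,jm,jq,lm,lq,mq
∂2: piv[abf,abh,abj,abl,afl,ahj,aij,ail,bfh,bfi,bfj,bfm,bfq,bhi,bhm,bhq,bim,biq,bjl,blm,bmq,fij,fjm,fjq] rk=24  ker:bfl,bhj,fhi,fhj,fhm,fhq,fim,fiq,fjl,fmq,hij,hiq,hmq,jmq
∂3: piv[abfl,abhj,bfhi,bfhm,bfhq,bfim,bfiq,bfjl,bfmq,bhiq,bhmq,fjmq] rk=12  ker:fhiq,fhmq
b_1=(34−8)−24=2

b_1=2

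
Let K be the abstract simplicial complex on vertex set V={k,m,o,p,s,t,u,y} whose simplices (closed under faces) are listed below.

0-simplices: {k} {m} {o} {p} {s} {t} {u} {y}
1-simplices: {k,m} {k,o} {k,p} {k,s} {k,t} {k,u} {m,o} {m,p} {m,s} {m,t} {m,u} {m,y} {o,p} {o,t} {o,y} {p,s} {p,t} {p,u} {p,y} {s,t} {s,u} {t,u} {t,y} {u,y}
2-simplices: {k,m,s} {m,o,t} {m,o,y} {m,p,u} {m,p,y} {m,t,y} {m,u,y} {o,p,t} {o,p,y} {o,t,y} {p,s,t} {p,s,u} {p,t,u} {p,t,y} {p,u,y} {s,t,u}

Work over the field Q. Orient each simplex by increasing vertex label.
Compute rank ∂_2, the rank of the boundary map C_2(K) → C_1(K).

rank∂_2=12

n_0=8 n_1=24 n_2=16  [Q]
∂1: piv[km,ko,kp,ks,kt,ku,my] rk=7  ker:mo,mp,ms,mt,mu,op,ot,oy,ps,pt,pu,py,st,su,tu,ty,uy
∂2: piv[kms,mot,moy,mpu,mpy,mty,muy,opt,opy,pst,psu,ptu] rk=12  ker:oty,pty,puy,stu
rk∂_2=12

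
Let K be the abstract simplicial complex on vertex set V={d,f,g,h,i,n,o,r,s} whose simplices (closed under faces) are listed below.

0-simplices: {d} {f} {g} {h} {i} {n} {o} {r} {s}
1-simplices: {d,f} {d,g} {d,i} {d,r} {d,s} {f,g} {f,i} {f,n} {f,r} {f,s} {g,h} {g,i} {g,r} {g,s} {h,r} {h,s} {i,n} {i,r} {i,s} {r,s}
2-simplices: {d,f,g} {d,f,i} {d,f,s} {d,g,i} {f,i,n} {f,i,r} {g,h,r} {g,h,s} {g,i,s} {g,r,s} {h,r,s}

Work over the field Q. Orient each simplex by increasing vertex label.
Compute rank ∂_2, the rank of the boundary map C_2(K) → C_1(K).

n_0=9 n_1=20 n_2=11  [Q]
∂1: piv[df,dg,di,dr,ds,fn,gh] rk=7  ker:fg,fi,fr,fs,gi,gr,gs,hr,hs,in,ir,is,rs
∂2: piv[dfg,dfi,dfs,dgi,fin,fir,ghr,ghs,gis,grs] rk=10  ker:hrs
rk∂_2=10

rank∂_2=10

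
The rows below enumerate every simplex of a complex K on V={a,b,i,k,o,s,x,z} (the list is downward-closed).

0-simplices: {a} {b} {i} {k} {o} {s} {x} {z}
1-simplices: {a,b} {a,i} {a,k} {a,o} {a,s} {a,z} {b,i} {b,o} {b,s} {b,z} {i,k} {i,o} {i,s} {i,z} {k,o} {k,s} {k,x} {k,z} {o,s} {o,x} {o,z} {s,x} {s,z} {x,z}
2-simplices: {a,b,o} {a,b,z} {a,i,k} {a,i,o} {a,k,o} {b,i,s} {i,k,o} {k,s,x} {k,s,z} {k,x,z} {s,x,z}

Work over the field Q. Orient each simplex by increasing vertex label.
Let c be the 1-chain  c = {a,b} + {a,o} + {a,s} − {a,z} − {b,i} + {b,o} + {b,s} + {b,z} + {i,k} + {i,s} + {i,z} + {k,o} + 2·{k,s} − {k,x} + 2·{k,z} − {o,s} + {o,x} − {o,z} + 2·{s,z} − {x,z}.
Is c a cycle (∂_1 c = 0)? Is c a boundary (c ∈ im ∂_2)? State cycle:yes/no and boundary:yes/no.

n_0=8 n_1=24 n_2=11  [Q]
∂1: piv[ab,ai,ak,ao,as,az,kx] rk=7  ker:bi,bo,bs,bz,ik,io,is,iz,ko,ks,kz,os,ox,oz,sx,sz,xz
∂2: piv[abo,abz,aik,aio,ako,bis,ksx,ksz,kxz] rk=9  ker:iko,sxz
∂1c = −2·{a} − {b} − 4·{i} − 3·{k} + 4·{o} + 2·{s} + {x} + 3·{z}

cycle:no boundary:no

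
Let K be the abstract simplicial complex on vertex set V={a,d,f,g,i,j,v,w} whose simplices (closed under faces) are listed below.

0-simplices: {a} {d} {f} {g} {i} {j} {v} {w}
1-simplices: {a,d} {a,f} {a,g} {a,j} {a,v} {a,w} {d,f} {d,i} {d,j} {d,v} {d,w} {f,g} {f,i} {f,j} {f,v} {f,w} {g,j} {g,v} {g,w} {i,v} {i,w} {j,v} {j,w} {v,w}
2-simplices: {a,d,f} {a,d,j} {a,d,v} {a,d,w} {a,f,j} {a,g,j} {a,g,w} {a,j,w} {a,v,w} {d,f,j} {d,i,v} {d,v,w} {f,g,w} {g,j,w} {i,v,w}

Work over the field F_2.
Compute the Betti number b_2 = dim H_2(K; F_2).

b_2=3

n_0=8 n_1=24 n_2=15  [Z2]
∂1: piv[ad,af,ag,aj,av,aw,di] rk=7  ker:df,dj,dv,dw,fg,fi,fj,fv,fw,gj,gv,gw,iv,iw,jv,jw,vw
∂2: piv[adf,adj,adv,adw,afj,agj,agw,ajw,avw,div,fgw,ivw] rk=12  ker:dfj,dvw,gjw
b_2=(15−12)−0=3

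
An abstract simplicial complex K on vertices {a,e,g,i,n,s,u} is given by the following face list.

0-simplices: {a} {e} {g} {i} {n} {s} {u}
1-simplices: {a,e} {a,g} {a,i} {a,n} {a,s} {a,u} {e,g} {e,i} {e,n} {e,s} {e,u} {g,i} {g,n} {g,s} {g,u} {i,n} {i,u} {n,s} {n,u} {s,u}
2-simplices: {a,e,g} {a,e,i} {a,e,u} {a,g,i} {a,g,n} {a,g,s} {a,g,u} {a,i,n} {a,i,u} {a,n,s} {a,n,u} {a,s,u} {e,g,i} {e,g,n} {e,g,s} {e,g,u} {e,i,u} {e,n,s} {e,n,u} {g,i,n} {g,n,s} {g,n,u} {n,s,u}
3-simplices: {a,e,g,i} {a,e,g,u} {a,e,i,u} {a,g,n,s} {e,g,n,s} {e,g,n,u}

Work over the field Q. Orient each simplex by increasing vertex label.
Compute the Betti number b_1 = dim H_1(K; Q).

b_1=0

n_0=7 n_1=20 n_2=23 n_3=6  [Q]
∂1: piv[ae,ag,ai,an,as,au] rk=6  ker:eg,ei,en,es,eu,gi,gn,gs,gu,in,iu,ns,nu,su
∂2: piv[aeg,aei,aeu,agi,agn,ags,agu,ain,aiu,ans,anu,asu,egn,egs] rk=14  ker:egi,egu,eiu,ens,enu,gin,gns,gnu,nsu
∂3: piv[aegi,aegu,aeiu,agns,egns,egnu] rk=6
b_1=(20−6)−14=0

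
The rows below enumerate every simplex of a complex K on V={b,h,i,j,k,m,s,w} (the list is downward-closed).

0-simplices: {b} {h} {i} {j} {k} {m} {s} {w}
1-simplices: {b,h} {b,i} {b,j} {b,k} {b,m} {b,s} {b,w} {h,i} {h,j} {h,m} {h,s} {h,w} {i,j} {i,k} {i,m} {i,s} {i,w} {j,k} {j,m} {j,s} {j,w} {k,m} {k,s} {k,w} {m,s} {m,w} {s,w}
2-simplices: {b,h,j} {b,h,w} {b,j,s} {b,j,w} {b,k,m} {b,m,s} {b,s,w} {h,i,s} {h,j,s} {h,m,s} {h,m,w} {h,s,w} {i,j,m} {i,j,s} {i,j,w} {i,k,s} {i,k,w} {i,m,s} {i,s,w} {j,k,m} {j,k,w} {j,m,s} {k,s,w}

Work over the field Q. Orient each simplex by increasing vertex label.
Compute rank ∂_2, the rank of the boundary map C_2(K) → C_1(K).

rank∂_2=19

n_0=8 n_1=27 n_2=23  [Q]
∂1: piv[bh,bi,bj,bk,bm,bs,bw] rk=7  ker:hi,hj,hm,hs,hw,ij,ik,im,is,iw,jk,jm,js,jw,km,ks,kw,ms,mw,sw
∂2: piv[bhj,bhw,bjs,bjw,bkm,bms,bsw,his,hjs,hms,hmw,ijm,ijs,ijw,iks,ikw,ims,jkm,jkw] rk=19  ker:hsw,isw,jms,ksw
rk∂_2=19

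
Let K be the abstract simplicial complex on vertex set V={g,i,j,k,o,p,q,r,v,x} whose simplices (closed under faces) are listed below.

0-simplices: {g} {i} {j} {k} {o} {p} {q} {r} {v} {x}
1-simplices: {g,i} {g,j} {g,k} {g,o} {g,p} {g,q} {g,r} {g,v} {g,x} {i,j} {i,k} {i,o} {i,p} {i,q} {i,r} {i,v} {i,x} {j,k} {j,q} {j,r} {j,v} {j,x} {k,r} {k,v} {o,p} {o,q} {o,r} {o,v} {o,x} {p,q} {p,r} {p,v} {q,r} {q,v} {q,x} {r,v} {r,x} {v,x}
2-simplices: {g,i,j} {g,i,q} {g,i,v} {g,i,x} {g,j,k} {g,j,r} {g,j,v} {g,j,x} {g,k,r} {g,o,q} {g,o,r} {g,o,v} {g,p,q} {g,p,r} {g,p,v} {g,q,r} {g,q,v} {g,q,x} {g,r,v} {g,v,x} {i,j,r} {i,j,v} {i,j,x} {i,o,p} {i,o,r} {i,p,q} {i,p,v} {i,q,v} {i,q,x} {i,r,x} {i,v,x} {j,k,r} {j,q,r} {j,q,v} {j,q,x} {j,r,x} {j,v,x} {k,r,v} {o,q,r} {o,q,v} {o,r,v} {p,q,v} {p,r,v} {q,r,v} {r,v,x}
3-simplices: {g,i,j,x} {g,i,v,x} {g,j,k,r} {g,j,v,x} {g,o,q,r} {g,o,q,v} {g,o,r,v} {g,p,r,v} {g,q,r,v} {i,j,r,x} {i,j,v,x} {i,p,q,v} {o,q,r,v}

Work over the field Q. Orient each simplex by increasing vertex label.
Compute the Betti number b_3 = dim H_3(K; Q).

b_3=1

n_0=10 n_1=38 n_2=45 n_3=13  [Q]
∂1: piv[gi,gj,gk,go,gp,gq,gr,gv,gx] rk=9  ker:ij,ik,io,ip,iq,ir,iv,ix,jk,jq,jr,jv,jx,kr,kv,op,oq,or,ov,ox,pq,pr,pv,qr,qv,qx,rv,rx,vx
∂2: piv[gij,giq,giv,gix,gjk,gjr,gjv,gjx,gkr,goq,gor,gov,gpq,gpr,gpv,gqr,gqv,gqx,grv,gvx,ijr,iop,ior,ipq,irx,jqr,krv] rk=27  ker:ijv,ijx,ipv,iqv,iqx,ivx,jkr,jqv,jqx,jrx,jvx,oqr,oqv,orv,pqv,prv,qrv,rvx
∂3: piv[gijx,givx,gjkr,gjvx,goqr,goqv,gorv,gprv,gqrv,ijrx,ijvx,ipqv] rk=12  ker:oqrv
b_3=(13−12)−0=1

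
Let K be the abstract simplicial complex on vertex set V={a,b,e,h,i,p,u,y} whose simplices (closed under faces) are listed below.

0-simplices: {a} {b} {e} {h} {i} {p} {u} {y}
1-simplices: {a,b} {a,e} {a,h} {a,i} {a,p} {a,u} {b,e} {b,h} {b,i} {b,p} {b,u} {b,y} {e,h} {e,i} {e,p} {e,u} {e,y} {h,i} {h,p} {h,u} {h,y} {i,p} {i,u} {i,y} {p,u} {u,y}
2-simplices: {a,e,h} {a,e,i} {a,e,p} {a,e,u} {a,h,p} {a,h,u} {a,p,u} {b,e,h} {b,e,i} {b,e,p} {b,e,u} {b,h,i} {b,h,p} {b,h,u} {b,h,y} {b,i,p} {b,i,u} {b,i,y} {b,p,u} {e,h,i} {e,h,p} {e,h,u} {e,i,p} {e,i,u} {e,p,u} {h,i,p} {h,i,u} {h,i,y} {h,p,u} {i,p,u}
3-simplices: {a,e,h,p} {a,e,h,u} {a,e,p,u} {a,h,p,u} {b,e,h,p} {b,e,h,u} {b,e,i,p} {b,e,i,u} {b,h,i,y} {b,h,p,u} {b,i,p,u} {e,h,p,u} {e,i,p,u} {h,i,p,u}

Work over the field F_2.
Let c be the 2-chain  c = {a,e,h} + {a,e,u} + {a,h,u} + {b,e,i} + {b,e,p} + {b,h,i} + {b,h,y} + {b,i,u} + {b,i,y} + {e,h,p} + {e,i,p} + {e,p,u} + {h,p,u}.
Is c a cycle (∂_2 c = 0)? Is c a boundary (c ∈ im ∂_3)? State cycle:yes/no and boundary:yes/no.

cycle:no boundary:no

n_0=8 n_1=26 n_2=30 n_3=14  [Z2]
∂1: piv[ab,ae,ah,ai,ap,au,by] rk=7  ker:be,bh,bi,bp,bu,eh,ei,ep,eu,ey,hi,hp,hu,hy,ip,iu,iy,pu,uy
∂2: piv[aeh,aei,aep,aeu,ahp,ahu,apu,beh,bei,bep,beu,bhi,bhy,bip,biu,biy] rk=16  ker:bhp,bhu,bpu,ehi,ehp,ehu,eip,eiu,epu,hip,hiu,hiy,hpu,ipu
∂3: piv[aehp,aehu,aepu,ahpu,behp,behu,beip,beiu,bhiy,bhpu,bipu,hipu] rk=12  ker:ehpu,eipu
∂2c = {b,p} + {b,u} + {h,i} + {h,y} + {i,p} + {i,u} + {i,y}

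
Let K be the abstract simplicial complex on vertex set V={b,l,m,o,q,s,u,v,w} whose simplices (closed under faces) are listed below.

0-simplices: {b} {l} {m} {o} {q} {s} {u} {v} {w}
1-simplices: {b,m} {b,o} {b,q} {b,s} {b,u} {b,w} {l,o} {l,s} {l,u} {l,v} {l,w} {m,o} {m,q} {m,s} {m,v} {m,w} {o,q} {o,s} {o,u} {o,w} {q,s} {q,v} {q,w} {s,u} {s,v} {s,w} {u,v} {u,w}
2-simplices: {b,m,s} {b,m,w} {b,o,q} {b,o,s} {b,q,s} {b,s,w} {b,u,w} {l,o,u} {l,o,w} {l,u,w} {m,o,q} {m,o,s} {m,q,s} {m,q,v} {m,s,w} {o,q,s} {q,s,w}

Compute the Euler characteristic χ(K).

n_0=9 n_1=28 n_2=17
χ=+9−28+17=-2

χ(K)=-2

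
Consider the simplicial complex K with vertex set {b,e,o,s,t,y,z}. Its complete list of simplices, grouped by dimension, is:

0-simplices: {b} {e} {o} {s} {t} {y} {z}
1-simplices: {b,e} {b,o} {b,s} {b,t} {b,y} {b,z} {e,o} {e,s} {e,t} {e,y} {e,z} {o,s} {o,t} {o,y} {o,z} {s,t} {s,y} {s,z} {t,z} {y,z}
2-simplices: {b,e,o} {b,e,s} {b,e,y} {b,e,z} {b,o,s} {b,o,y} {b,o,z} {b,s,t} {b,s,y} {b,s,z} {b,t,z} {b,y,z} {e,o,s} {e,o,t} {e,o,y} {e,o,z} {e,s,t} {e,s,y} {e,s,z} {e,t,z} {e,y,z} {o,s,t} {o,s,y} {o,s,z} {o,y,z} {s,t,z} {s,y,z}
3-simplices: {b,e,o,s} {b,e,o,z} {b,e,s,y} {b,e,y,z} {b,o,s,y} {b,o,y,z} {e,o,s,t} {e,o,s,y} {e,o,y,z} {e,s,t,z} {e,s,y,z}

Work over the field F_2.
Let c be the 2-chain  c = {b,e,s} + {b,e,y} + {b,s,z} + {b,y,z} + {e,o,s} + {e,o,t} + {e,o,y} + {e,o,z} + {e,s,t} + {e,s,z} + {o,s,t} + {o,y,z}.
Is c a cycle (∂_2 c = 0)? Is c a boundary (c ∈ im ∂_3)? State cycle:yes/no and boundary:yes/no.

n_0=7 n_1=20 n_2=27 n_3=11  [Z2]
∂1: piv[be,bo,bs,bt,by,bz] rk=6  ker:eo,es,et,ey,ez,os,ot,oy,oz,st,sy,sz,tz,yz
∂2: piv[beo,bes,bey,bez,bos,boy,boz,bst,bsy,bsz,btz,byz,eot,est] rk=14  ker:eos,eoy,eoz,esy,esz,etz,eyz,ost,osy,osz,oyz,stz,syz
∂3: piv[beos,beoz,besy,beyz,bosy,boyz,eost,eosy,estz,esyz] rk=10  ker:eoyz
∂2c = 0
c vs im∂3: residual ≠ 0 ⇒ not boundary

cycle:yes boundary:no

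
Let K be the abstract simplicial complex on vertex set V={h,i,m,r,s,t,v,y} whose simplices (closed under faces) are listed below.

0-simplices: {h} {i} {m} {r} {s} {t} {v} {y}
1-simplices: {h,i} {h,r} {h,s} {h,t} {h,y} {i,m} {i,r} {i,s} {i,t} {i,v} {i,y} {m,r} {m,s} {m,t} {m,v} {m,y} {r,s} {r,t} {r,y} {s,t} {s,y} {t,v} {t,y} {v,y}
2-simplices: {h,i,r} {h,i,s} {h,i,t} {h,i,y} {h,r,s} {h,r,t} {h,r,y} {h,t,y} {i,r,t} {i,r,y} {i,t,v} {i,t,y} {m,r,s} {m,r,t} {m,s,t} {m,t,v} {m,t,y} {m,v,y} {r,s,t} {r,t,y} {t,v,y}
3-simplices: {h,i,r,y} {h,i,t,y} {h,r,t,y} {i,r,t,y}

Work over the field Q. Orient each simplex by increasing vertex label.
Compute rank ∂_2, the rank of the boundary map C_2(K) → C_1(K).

n_0=8 n_1=24 n_2=21 n_3=4  [Q]
∂1: piv[hi,hr,hs,ht,hy,im,iv] rk=7  ker:ir,is,it,iy,mr,ms,mt,mv,my,rs,rt,ry,st,sy,tv,ty,vy
∂2: piv[hir,his,hit,hiy,hrs,hrt,hry,hty,itv,mrs,mrt,mst,mtv,mty,mvy] rk=15  ker:irt,iry,ity,rst,rty,tvy
∂3: piv[hiry,hity,hrty,irty] rk=4
rk∂_2=15

rank∂_2=15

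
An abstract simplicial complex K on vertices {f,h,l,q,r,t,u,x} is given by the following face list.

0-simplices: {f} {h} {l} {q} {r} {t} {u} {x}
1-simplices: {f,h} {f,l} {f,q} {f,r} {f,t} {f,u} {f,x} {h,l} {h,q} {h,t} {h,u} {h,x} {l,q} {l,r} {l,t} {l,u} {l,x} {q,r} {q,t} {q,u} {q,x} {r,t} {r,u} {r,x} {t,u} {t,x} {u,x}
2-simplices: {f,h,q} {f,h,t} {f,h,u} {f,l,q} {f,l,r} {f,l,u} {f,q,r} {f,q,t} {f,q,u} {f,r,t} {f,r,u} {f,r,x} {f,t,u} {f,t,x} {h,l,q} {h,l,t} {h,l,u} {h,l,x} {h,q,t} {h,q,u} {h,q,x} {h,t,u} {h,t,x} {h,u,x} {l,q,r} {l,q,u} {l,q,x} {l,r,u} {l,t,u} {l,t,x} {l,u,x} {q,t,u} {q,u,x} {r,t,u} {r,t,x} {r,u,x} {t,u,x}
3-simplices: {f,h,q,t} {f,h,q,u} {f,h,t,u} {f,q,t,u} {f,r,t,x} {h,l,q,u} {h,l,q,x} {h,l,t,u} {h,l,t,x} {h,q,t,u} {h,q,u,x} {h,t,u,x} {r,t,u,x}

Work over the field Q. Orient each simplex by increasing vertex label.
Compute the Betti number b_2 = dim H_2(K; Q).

b_2=5

n_0=8 n_1=27 n_2=37 n_3=13  [Q]
∂1: piv[fh,fl,fq,fr,ft,fu,fx] rk=7  ker:hl,hq,ht,hu,hx,lq,lr,lt,lu,lx,qr,qt,qu,qx,rt,ru,rx,tu,tx,ux
∂2: piv[fhq,fht,fhu,flq,flr,flu,fqr,fqt,fqu,frt,fru,frx,ftu,ftx,hlq,hlt,hlx,hqx,htx,hux] rk=20  ker:hlu,hqt,hqu,htu,lqr,lqu,lqx,lru,ltu,ltx,lux,qtu,qux,rtu,rtx,rux,tux
∂3: piv[fhqt,fhqu,fhtu,fqtu,frtx,hlqu,hlqx,hltu,hltx,hqux,htux,rtux] rk=12  ker:hqtu
b_2=(37−20)−12=5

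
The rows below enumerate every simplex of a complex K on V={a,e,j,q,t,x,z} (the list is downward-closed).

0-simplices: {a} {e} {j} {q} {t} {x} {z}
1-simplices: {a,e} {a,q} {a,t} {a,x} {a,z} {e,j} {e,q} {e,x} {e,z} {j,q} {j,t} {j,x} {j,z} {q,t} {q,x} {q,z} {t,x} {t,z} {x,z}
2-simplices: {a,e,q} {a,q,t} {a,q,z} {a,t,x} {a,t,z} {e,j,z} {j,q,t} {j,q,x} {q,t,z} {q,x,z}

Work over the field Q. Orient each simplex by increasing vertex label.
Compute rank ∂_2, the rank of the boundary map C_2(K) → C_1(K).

n_0=7 n_1=19 n_2=10  [Q]
∂1: piv[ae,aq,at,ax,az,ej] rk=6  ker:eq,ex,ez,jq,jt,jx,jz,qt,qx,qz,tx,tz,xz
∂2: piv[aeq,aqt,aqz,atx,atz,ejz,jqt,jqx,qxz] rk=9  ker:qtz
rk∂_2=9

rank∂_2=9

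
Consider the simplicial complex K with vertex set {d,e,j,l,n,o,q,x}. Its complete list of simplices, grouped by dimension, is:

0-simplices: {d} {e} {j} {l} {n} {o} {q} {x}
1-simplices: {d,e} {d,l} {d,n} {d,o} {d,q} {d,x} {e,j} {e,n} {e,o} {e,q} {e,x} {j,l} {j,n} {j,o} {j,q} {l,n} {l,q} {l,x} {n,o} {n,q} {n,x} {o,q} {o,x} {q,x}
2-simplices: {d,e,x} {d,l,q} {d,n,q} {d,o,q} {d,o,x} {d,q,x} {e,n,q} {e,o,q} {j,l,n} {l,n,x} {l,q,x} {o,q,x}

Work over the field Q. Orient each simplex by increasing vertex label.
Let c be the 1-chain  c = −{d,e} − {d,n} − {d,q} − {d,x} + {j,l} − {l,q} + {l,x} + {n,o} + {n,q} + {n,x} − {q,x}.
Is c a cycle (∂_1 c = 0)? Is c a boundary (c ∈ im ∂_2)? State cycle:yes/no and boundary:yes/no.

n_0=8 n_1=24 n_2=12  [Q]
∂1: piv[de,dl,dn,do,dq,dx,ej] rk=7  ker:en,eo,eq,ex,jl,jn,jo,jq,ln,lq,lx,no,nq,nx,oq,ox,qx
∂2: piv[dex,dlq,dnq,doq,dox,dqx,enq,eoq,jln,lnx,lqx] rk=11  ker:oqx
∂1c = 4·{d} − {e} − {j} + {l} − 4·{n} + {o}

cycle:no boundary:no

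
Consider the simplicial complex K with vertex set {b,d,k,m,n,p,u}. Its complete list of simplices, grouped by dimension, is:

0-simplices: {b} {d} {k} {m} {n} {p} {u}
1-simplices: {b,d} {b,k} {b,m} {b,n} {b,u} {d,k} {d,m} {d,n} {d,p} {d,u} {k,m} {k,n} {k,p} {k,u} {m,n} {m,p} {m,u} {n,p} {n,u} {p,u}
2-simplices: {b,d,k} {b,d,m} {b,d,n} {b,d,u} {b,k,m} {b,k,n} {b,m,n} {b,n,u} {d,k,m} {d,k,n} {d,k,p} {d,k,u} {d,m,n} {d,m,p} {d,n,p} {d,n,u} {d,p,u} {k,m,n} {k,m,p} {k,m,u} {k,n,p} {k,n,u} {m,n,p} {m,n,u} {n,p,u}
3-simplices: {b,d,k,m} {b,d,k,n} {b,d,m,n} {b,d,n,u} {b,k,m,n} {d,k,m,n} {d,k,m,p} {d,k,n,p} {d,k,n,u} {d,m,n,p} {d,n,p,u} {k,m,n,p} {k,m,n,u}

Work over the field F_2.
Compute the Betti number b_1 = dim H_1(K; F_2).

n_0=7 n_1=20 n_2=25 n_3=13  [Z2]
∂1: piv[bd,bk,bm,bn,bu,dp] rk=6  ker:dk,dm,dn,du,km,kn,kp,ku,mn,mp,mu,np,nu,pu
∂2: piv[bdk,bdm,bdn,bdu,bkm,bkn,bmn,bnu,dkp,dku,dmp,dnp,dpu,kmu] rk=14  ker:dkm,dkn,dmn,dnu,kmn,kmp,knp,knu,mnp,mnu,npu
∂3: piv[bdkm,bdkn,bdmn,bdnu,bkmn,dkmp,dknp,dknu,dmnp,dnpu,kmnu] rk=11  ker:dkmn,kmnp
b_1=(20−6)−14=0

b_1=0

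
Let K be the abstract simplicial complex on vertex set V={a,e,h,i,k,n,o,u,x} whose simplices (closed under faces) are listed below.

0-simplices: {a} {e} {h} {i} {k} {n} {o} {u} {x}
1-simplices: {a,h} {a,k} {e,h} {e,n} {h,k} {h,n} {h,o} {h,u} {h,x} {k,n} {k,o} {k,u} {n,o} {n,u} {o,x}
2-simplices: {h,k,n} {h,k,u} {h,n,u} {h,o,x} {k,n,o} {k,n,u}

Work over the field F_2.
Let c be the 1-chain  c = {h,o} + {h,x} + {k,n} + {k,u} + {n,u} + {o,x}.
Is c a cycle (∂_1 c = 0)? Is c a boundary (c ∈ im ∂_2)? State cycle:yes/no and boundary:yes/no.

n_0=9 n_1=15 n_2=6  [Z2]
∂1: piv[ah,ak,eh,en,ho,hu,hx] rk=7  ker:hk,hn,kn,ko,ku,no,nu,ox
∂2: piv[hkn,hku,hnu,hox,kno] rk=5  ker:knu
∂1c = 0
c vs im∂2: reduces to 0 ⇒ boundary

cycle:yes boundary:yes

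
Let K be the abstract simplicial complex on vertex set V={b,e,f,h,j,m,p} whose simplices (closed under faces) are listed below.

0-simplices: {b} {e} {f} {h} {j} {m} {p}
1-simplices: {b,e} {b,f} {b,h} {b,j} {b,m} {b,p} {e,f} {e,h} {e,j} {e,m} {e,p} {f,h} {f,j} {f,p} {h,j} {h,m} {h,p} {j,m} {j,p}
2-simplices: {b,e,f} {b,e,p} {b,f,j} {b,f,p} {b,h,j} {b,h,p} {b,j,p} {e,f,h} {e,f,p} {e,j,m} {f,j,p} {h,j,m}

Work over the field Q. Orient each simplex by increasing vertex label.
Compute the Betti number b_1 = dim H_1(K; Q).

b_1=3

n_0=7 n_1=19 n_2=12  [Q]
∂1: piv[be,bf,bh,bj,bm,bp] rk=6  ker:ef,eh,ej,em,ep,fh,fj,fp,hj,hm,hp,jm,jp
∂2: piv[bef,bep,bfj,bfp,bhj,bhp,bjp,efh,ejm,hjm] rk=10  ker:efp,fjp
b_1=(19−6)−10=3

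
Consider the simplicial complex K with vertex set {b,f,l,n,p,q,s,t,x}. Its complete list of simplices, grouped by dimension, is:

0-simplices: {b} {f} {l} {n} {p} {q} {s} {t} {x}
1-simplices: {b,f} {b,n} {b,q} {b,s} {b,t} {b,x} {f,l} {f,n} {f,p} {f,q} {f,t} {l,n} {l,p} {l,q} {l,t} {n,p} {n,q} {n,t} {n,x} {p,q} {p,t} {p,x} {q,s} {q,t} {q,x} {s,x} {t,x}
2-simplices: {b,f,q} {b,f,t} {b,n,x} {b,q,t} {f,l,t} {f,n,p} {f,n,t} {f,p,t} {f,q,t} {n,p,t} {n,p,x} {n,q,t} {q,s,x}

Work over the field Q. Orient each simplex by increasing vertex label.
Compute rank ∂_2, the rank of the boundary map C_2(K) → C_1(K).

rank∂_2=11

n_0=9 n_1=27 n_2=13  [Q]
∂1: piv[bf,bn,bq,bs,bt,bx,fl,fp] rk=8  ker:fn,fq,ft,ln,lp,lq,lt,np,nq,nt,nx,pq,pt,px,qs,qt,qx,sx,tx
∂2: piv[bfq,bft,bnx,bqt,flt,fnp,fnt,fpt,npx,nqt,qsx] rk=11  ker:fqt,npt
rk∂_2=11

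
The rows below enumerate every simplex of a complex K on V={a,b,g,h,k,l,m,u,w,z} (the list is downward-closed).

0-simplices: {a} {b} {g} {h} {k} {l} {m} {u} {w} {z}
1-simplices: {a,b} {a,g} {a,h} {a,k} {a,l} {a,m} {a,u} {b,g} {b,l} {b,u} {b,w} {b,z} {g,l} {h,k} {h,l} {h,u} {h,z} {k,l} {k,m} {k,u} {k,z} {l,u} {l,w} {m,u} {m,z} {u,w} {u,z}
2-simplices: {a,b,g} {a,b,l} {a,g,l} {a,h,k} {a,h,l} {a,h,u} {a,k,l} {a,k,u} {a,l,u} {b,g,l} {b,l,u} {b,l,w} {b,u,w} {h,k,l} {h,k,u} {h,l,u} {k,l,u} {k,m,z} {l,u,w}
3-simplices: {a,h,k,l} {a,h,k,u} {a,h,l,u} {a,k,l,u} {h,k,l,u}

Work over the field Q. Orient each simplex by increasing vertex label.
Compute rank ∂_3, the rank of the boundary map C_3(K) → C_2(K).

rank∂_3=4

n_0=10 n_1=27 n_2=19 n_3=5  [Q]
∂1: piv[ab,ag,ah,ak,al,am,au,bw,bz] rk=9  ker:bg,bl,bu,gl,hk,hl,hu,hz,kl,km,ku,kz,lu,lw,mu,mz,uw,uz
∂2: piv[abg,abl,agl,ahk,ahl,ahu,akl,aku,alu,blu,blw,buw,kmz] rk=13  ker:bgl,hkl,hku,hlu,klu,luw
∂3: piv[ahkl,ahku,ahlu,aklu] rk=4  ker:hklu
rk∂_3=4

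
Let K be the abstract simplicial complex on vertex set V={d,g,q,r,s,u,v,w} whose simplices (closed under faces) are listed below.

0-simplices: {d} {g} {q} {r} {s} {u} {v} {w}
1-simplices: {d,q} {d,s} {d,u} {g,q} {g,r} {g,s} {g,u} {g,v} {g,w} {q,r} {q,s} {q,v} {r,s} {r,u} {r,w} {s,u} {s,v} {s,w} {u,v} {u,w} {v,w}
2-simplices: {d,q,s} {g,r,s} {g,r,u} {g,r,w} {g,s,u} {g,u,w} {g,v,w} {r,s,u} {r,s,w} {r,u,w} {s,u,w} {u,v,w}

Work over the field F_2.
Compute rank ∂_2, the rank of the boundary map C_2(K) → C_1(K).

n_0=8 n_1=21 n_2=12  [Z2]
∂1: piv[dq,ds,du,gq,gr,gv,gw] rk=7  ker:gs,gu,qr,qs,qv,rs,ru,rw,su,sv,sw,uv,uw,vw
∂2: piv[dqs,grs,gru,grw,gsu,guw,gvw,rsw,uvw] rk=9  ker:rsu,ruw,suw
rk∂_2=9

rank∂_2=9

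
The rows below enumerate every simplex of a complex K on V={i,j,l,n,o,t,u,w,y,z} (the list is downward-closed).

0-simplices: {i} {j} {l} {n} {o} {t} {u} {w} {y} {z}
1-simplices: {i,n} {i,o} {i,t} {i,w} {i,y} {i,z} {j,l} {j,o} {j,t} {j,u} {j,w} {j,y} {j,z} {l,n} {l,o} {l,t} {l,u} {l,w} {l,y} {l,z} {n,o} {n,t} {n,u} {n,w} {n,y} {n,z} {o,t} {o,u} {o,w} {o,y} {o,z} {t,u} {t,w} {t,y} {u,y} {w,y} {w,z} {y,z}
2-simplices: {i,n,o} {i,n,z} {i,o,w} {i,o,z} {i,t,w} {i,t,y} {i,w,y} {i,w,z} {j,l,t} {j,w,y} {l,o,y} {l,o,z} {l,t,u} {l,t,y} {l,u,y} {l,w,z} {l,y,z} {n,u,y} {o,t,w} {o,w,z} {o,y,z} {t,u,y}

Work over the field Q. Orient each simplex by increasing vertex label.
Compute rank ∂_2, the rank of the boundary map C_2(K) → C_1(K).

rank∂_2=19

n_0=10 n_1=38 n_2=22  [Q]
∂1: piv[in,io,it,iw,iy,iz,jl,jo,ju] rk=9  ker:jt,jw,jy,jz,ln,lo,lt,lu,lw,ly,lz,no,nt,nu,nw,ny,nz,ot,ou,ow,oy,oz,tu,tw,ty,uy,wy,wz,yz
∂2: piv[ino,inz,iow,ioz,itw,ity,iwy,iwz,jlt,jwy,loy,loz,ltu,lty,luy,lwz,lyz,nuy,otw] rk=19  ker:owz,oyz,tuy
rk∂_2=19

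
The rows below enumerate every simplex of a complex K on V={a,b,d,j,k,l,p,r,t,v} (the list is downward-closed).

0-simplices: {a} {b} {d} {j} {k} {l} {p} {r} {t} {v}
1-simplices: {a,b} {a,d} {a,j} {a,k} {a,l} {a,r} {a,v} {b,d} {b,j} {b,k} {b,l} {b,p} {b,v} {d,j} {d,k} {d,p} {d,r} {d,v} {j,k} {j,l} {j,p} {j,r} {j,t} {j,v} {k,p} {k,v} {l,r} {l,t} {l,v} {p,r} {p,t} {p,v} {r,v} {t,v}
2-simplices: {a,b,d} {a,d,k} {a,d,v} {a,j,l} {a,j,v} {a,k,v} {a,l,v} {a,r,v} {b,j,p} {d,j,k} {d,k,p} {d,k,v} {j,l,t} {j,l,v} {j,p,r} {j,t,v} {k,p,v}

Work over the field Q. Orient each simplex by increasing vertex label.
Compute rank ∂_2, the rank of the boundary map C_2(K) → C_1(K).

n_0=10 n_1=34 n_2=17  [Q]
∂1: piv[ab,ad,aj,ak,al,ar,av,bp,jt] rk=9  ker:bd,bj,bk,bl,bv,dj,dk,dp,dr,dv,jk,jl,jp,jr,jv,kp,kv,lr,lt,lv,pr,pt,pv,rv,tv
∂2: piv[abd,adk,adv,ajl,ajv,akv,alv,arv,bjp,djk,dkp,jlt,jpr,jtv,kpv] rk=15  ker:dkv,jlv
rk∂_2=15

rank∂_2=15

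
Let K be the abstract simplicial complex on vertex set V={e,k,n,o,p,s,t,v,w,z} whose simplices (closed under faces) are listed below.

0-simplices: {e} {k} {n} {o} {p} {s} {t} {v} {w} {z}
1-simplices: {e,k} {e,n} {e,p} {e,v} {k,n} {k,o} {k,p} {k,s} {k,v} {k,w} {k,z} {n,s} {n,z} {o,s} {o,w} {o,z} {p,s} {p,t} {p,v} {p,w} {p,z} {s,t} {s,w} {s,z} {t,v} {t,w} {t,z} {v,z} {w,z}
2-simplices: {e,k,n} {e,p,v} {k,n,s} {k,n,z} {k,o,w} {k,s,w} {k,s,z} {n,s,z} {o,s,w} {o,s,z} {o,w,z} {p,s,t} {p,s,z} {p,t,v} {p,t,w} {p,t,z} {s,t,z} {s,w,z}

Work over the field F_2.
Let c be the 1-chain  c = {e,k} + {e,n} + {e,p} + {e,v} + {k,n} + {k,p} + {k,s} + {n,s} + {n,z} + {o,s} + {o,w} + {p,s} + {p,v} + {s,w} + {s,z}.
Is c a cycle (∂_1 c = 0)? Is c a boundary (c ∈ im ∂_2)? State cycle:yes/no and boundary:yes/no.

cycle:yes boundary:no

n_0=10 n_1=29 n_2=18  [Z2]
∂1: piv[ek,en,ep,ev,ko,ks,kw,kz,pt] rk=9  ker:kn,kp,kv,ns,nz,os,ow,oz,ps,pv,pw,pz,st,sw,sz,tv,tw,tz,vz,wz
∂2: piv[ekn,epv,kns,knz,kow,ksw,ksz,osw,osz,owz,pst,psz,ptv,ptw,ptz] rk=15  ker:nsz,stz,swz
∂1c = 0
c vs im∂2: residual ≠ 0 ⇒ not boundary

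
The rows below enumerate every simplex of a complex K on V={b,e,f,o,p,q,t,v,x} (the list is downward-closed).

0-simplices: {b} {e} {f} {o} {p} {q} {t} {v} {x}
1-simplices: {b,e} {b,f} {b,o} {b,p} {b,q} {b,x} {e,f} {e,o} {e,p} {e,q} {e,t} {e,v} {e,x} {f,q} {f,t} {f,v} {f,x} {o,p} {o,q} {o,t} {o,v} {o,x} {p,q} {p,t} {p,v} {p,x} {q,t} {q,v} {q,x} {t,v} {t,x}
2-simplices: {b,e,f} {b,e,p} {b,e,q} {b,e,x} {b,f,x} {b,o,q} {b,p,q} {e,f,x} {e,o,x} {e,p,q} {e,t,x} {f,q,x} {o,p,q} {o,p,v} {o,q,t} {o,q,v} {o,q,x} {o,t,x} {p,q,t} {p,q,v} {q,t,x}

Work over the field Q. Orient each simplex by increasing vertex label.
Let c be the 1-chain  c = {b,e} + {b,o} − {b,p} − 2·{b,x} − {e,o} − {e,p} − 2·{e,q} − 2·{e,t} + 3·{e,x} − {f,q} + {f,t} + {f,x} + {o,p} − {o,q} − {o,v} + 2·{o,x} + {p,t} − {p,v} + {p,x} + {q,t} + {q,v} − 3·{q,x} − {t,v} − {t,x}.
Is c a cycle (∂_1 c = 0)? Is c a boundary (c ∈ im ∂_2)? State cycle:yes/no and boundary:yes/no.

cycle:no boundary:no

n_0=9 n_1=31 n_2=21  [Q]
∂1: piv[be,bf,bo,bp,bq,bx,et,ev] rk=8  ker:ef,eo,ep,eq,ex,fq,ft,fv,fx,op,oq,ot,ov,ox,pq,pt,pv,px,qt,qv,qx,tv,tx
∂2: piv[bef,bep,beq,bex,bfx,boq,bpq,eox,etx,fqx,opq,opv,oqt,oqv,oqx,otx,pqt] rk=17  ker:efx,epq,pqv,qtx
∂1c = {b} + 4·{e} − {f} − {o} − 2·{p} − 3·{q} + 3·{t} − 2·{v} + {x}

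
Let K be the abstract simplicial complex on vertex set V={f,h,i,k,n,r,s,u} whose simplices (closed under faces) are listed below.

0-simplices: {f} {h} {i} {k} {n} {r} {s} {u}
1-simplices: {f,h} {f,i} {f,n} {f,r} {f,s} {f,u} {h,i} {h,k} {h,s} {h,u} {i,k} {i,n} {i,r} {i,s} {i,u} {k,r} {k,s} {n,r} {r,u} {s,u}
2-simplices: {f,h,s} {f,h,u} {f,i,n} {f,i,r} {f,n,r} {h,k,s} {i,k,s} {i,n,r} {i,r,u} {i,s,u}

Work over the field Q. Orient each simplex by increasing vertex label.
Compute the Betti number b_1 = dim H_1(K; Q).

b_1=4

n_0=8 n_1=20 n_2=10  [Q]
∂1: piv[fh,fi,fn,fr,fs,fu,hk] rk=7  ker:hi,hs,hu,ik,in,ir,is,iu,kr,ks,nr,ru,su
∂2: piv[fhs,fhu,fin,fir,fnr,hks,iks,iru,isu] rk=9  ker:inr
b_1=(20−7)−9=4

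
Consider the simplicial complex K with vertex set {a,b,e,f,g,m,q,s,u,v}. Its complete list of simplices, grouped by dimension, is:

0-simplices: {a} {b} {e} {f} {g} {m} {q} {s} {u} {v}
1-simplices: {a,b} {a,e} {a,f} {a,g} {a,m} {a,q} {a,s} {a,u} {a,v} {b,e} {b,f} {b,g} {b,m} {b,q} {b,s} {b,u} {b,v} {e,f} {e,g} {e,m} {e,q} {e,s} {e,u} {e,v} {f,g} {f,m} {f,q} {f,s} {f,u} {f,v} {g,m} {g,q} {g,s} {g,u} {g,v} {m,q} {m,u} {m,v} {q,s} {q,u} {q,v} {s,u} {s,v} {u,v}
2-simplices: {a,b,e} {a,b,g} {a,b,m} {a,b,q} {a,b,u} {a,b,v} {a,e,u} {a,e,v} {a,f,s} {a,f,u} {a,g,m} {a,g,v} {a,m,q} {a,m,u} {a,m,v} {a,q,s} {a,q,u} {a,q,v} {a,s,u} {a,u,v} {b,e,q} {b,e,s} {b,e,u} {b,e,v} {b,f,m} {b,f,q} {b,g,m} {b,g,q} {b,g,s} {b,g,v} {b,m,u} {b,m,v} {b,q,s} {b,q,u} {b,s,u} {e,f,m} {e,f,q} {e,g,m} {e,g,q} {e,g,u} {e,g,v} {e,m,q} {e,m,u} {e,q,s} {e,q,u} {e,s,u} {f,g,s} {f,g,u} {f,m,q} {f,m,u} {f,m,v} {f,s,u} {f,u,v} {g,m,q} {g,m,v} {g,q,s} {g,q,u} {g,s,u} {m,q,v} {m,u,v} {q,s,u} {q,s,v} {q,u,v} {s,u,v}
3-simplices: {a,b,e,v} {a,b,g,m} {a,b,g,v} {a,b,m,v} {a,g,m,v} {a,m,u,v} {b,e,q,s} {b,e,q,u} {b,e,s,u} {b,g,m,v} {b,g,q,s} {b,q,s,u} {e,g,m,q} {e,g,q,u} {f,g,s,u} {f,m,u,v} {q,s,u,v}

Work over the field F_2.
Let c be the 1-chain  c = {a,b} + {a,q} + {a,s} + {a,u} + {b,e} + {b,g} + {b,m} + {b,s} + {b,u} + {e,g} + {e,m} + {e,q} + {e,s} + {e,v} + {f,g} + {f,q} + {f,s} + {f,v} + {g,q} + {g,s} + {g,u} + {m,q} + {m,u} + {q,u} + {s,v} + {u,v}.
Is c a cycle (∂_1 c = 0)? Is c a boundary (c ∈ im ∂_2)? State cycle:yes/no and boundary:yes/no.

n_0=10 n_1=44 n_2=64 n_3=17  [Z2]
∂1: piv[ab,ae,af,ag,am,aq,as,au,av] rk=9  ker:be,bf,bg,bm,bq,bs,bu,bv,ef,eg,em,eq,es,eu,ev,fg,fm,fq,fs,fu,fv,gm,gq,gs,gu,gv,mq,mu,mv,qs,qu,qv,su,sv,uv
∂2: piv[abe,abg,abm,abq,abu,abv,aeu,aev,afs,afu,agm,agv,amq,amu,amv,aqs,aqu,aqv,asu,auv,beq,bes,bfm,bfq,bgq,bgs,bqs,efm,efq,egm,egu,fgs,fmu,fmv,qsv] rk=35  ker:beu,bev,bgm,bgv,bmu,bmv,bqu,bsu,egq,egv,emq,emu,eqs,equ,esu,fgu,fmq,fsu,fuv,gmq,gmv,gqs,gqu,gsu,mqv,muv,qsu,quv,suv
∂3: piv[abev,abgm,abgv,abmv,agmv,amuv,beqs,bequ,besu,bgqs,bqsu,egmq,egqu,fgsu,fmuv,qsuv] rk=16  ker:bgmv
∂1c = 0
c vs im∂2: reduces to 0 ⇒ boundary

cycle:yes boundary:yes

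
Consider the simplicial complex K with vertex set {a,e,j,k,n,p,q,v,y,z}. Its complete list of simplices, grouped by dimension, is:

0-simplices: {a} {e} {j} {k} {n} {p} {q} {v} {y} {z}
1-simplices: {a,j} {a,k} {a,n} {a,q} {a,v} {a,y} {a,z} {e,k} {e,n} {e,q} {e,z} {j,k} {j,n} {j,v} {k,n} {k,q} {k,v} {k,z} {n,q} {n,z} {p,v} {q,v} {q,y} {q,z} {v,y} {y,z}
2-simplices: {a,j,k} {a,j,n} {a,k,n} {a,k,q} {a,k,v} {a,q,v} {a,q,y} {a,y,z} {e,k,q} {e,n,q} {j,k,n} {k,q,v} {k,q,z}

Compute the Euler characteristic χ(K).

n_0=10 n_1=26 n_2=13
χ=+10−26+13=-3

χ(K)=-3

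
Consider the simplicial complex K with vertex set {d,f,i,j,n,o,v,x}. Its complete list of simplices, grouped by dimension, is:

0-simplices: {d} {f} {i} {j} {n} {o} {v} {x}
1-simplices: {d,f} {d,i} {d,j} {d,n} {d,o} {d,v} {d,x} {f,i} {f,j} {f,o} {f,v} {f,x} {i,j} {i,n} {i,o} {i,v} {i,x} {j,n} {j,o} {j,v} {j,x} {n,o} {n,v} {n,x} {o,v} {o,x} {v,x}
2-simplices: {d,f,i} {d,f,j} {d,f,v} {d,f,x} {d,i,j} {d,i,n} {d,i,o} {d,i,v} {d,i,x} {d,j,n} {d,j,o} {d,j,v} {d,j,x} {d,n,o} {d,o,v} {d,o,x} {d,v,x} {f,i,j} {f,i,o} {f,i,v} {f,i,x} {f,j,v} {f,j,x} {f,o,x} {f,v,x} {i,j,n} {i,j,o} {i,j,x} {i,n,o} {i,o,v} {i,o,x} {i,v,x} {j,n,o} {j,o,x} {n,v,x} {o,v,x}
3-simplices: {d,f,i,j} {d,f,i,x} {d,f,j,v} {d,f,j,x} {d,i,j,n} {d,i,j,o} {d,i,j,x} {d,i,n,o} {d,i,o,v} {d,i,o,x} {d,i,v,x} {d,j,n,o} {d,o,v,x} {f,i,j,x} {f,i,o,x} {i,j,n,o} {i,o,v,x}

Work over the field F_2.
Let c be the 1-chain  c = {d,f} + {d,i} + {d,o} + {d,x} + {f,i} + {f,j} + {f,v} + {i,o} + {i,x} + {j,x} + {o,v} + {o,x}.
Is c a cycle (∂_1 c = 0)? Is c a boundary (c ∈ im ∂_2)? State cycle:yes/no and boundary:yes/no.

n_0=8 n_1=27 n_2=36 n_3=17  [Z2]
∂1: piv[df,di,dj,dn,do,dv,dx] rk=7  ker:fi,fj,fo,fv,fx,ij,in,io,iv,ix,jn,jo,jv,jx,no,nv,nx,ov,ox,vx
∂2: piv[dfi,dfj,dfv,dfx,dij,din,dio,div,dix,djn,djo,djv,djx,dno,dov,dox,dvx,fio,nvx] rk=19  ker:fij,fiv,fix,fjv,fjx,fox,fvx,ijn,ijo,ijx,ino,iov,iox,ivx,jno,jox,ovx
∂3: piv[dfij,dfix,dfjv,dfjx,dijn,dijo,dijx,dino,diov,diox,divx,djno,dovx,fiox] rk=14  ker:fijx,ijno,iovx
∂1c = 0
c vs im∂2: reduces to 0 ⇒ boundary

cycle:yes boundary:yes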